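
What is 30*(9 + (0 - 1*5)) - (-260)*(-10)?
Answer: -2480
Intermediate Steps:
30*(9 + (0 - 1*5)) - (-260)*(-10) = 30*(9 + (0 - 5)) - 1*2600 = 30*(9 - 5) - 2600 = 30*4 - 2600 = 120 - 2600 = -2480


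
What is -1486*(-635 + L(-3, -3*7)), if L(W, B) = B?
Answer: 974816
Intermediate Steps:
-1486*(-635 + L(-3, -3*7)) = -1486*(-635 - 3*7) = -1486*(-635 - 21) = -1486*(-656) = 974816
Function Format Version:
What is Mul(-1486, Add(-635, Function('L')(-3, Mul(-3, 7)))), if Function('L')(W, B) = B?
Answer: 974816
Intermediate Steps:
Mul(-1486, Add(-635, Function('L')(-3, Mul(-3, 7)))) = Mul(-1486, Add(-635, Mul(-3, 7))) = Mul(-1486, Add(-635, -21)) = Mul(-1486, -656) = 974816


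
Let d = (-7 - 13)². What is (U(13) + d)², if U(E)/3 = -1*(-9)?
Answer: 182329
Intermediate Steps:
U(E) = 27 (U(E) = 3*(-1*(-9)) = 3*9 = 27)
d = 400 (d = (-20)² = 400)
(U(13) + d)² = (27 + 400)² = 427² = 182329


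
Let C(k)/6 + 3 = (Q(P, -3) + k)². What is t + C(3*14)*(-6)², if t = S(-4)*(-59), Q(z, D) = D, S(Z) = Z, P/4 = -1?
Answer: 328124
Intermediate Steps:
P = -4 (P = 4*(-1) = -4)
C(k) = -18 + 6*(-3 + k)²
t = 236 (t = -4*(-59) = 236)
t + C(3*14)*(-6)² = 236 + (-18 + 6*(-3 + 3*14)²)*(-6)² = 236 + (-18 + 6*(-3 + 42)²)*36 = 236 + (-18 + 6*39²)*36 = 236 + (-18 + 6*1521)*36 = 236 + (-18 + 9126)*36 = 236 + 9108*36 = 236 + 327888 = 328124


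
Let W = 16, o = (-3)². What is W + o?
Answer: 25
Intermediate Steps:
o = 9
W + o = 16 + 9 = 25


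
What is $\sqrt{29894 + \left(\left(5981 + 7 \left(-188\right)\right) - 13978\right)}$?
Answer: $\sqrt{20581} \approx 143.46$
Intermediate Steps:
$\sqrt{29894 + \left(\left(5981 + 7 \left(-188\right)\right) - 13978\right)} = \sqrt{29894 + \left(\left(5981 - 1316\right) - 13978\right)} = \sqrt{29894 + \left(4665 - 13978\right)} = \sqrt{29894 - 9313} = \sqrt{20581}$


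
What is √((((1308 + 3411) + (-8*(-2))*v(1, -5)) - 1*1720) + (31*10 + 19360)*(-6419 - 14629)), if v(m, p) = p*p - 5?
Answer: I*√414010841 ≈ 20347.0*I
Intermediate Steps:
v(m, p) = -5 + p² (v(m, p) = p² - 5 = -5 + p²)
√((((1308 + 3411) + (-8*(-2))*v(1, -5)) - 1*1720) + (31*10 + 19360)*(-6419 - 14629)) = √((((1308 + 3411) + (-8*(-2))*(-5 + (-5)²)) - 1*1720) + (31*10 + 19360)*(-6419 - 14629)) = √(((4719 + 16*(-5 + 25)) - 1720) + (310 + 19360)*(-21048)) = √(((4719 + 16*20) - 1720) + 19670*(-21048)) = √(((4719 + 320) - 1720) - 414014160) = √((5039 - 1720) - 414014160) = √(3319 - 414014160) = √(-414010841) = I*√414010841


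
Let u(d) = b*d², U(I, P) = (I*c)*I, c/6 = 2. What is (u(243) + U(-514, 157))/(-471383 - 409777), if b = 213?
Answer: -5249263/293720 ≈ -17.872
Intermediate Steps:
c = 12 (c = 6*2 = 12)
U(I, P) = 12*I² (U(I, P) = (I*12)*I = (12*I)*I = 12*I²)
u(d) = 213*d²
(u(243) + U(-514, 157))/(-471383 - 409777) = (213*243² + 12*(-514)²)/(-471383 - 409777) = (213*59049 + 12*264196)/(-881160) = (12577437 + 3170352)*(-1/881160) = 15747789*(-1/881160) = -5249263/293720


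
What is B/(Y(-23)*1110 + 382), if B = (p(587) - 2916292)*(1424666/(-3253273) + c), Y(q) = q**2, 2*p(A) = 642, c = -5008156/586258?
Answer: 6243137845357694742/140081374932148781 ≈ 44.568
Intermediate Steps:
c = -2504078/293129 (c = -5008156*1/586258 = -2504078/293129 ≈ -8.5426)
p(A) = 321 (p(A) = (1/2)*642 = 321)
B = 24972551381430778968/953628661217 (B = (321 - 2916292)*(1424666/(-3253273) - 2504078/293129) = -2915971*(1424666*(-1/3253273) - 2504078/293129) = -2915971*(-1424666/3253273 - 2504078/293129) = -2915971*(-8564060267208/953628661217) = 24972551381430778968/953628661217 ≈ 2.6187e+7)
B/(Y(-23)*1110 + 382) = 24972551381430778968/(953628661217*((-23)**2*1110 + 382)) = 24972551381430778968/(953628661217*(529*1110 + 382)) = 24972551381430778968/(953628661217*(587190 + 382)) = (24972551381430778968/953628661217)/587572 = (24972551381430778968/953628661217)*(1/587572) = 6243137845357694742/140081374932148781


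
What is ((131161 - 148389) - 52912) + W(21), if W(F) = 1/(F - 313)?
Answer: -20480881/292 ≈ -70140.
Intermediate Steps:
W(F) = 1/(-313 + F)
((131161 - 148389) - 52912) + W(21) = ((131161 - 148389) - 52912) + 1/(-313 + 21) = (-17228 - 52912) + 1/(-292) = -70140 - 1/292 = -20480881/292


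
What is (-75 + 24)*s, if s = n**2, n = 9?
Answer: -4131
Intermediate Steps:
s = 81 (s = 9**2 = 81)
(-75 + 24)*s = (-75 + 24)*81 = -51*81 = -4131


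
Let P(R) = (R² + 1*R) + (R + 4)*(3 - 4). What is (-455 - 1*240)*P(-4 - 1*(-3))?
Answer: 2085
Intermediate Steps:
P(R) = -4 + R² (P(R) = (R² + R) + (4 + R)*(-1) = (R + R²) + (-4 - R) = -4 + R²)
(-455 - 1*240)*P(-4 - 1*(-3)) = (-455 - 1*240)*(-4 + (-4 - 1*(-3))²) = (-455 - 240)*(-4 + (-4 + 3)²) = -695*(-4 + (-1)²) = -695*(-4 + 1) = -695*(-3) = 2085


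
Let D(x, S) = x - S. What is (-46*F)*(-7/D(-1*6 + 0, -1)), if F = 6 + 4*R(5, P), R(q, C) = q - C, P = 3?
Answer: -4508/5 ≈ -901.60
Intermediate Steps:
F = 14 (F = 6 + 4*(5 - 1*3) = 6 + 4*(5 - 3) = 6 + 4*2 = 6 + 8 = 14)
(-46*F)*(-7/D(-1*6 + 0, -1)) = (-46*14)*(-7/((-1*6 + 0) - 1*(-1))) = -(-4508)/((-6 + 0) + 1) = -(-4508)/(-6 + 1) = -(-4508)/(-5) = -(-4508)*(-1)/5 = -644*7/5 = -4508/5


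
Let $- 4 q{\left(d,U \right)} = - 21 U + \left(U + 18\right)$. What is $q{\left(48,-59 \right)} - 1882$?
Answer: $- \frac{4363}{2} \approx -2181.5$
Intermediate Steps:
$q{\left(d,U \right)} = - \frac{9}{2} + 5 U$ ($q{\left(d,U \right)} = - \frac{- 21 U + \left(U + 18\right)}{4} = - \frac{- 21 U + \left(18 + U\right)}{4} = - \frac{18 - 20 U}{4} = - \frac{9}{2} + 5 U$)
$q{\left(48,-59 \right)} - 1882 = \left(- \frac{9}{2} + 5 \left(-59\right)\right) - 1882 = \left(- \frac{9}{2} - 295\right) - 1882 = - \frac{599}{2} - 1882 = - \frac{4363}{2}$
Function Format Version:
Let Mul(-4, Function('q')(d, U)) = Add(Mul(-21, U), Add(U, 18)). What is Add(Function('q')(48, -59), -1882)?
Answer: Rational(-4363, 2) ≈ -2181.5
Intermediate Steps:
Function('q')(d, U) = Add(Rational(-9, 2), Mul(5, U)) (Function('q')(d, U) = Mul(Rational(-1, 4), Add(Mul(-21, U), Add(U, 18))) = Mul(Rational(-1, 4), Add(Mul(-21, U), Add(18, U))) = Mul(Rational(-1, 4), Add(18, Mul(-20, U))) = Add(Rational(-9, 2), Mul(5, U)))
Add(Function('q')(48, -59), -1882) = Add(Add(Rational(-9, 2), Mul(5, -59)), -1882) = Add(Add(Rational(-9, 2), -295), -1882) = Add(Rational(-599, 2), -1882) = Rational(-4363, 2)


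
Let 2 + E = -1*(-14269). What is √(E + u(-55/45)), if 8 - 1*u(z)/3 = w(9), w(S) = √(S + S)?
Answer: √(14291 - 9*√2) ≈ 119.49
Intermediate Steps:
w(S) = √2*√S (w(S) = √(2*S) = √2*√S)
u(z) = 24 - 9*√2 (u(z) = 24 - 3*√2*√9 = 24 - 3*√2*3 = 24 - 9*√2)
E = 14267 (E = -2 - 1*(-14269) = -2 + 14269 = 14267)
√(E + u(-55/45)) = √(14267 + (24 - 9*√2)) = √(14291 - 9*√2)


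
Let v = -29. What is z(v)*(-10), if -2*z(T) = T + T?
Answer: -290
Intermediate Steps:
z(T) = -T (z(T) = -(T + T)/2 = -T)
z(v)*(-10) = -1*(-29)*(-10) = 29*(-10) = -290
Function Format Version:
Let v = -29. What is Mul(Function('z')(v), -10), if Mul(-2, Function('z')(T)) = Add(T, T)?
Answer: -290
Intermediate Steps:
Function('z')(T) = Mul(-1, T) (Function('z')(T) = Mul(Rational(-1, 2), Add(T, T)) = Mul(Rational(-1, 2), Mul(2, T)) = Mul(-1, T))
Mul(Function('z')(v), -10) = Mul(Mul(-1, -29), -10) = Mul(29, -10) = -290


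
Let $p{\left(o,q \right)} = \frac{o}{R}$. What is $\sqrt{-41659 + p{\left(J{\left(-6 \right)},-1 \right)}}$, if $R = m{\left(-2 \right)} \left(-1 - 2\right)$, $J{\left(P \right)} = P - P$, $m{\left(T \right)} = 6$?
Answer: $i \sqrt{41659} \approx 204.11 i$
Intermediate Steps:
$J{\left(P \right)} = 0$
$R = -18$ ($R = 6 \left(-1 - 2\right) = 6 \left(-3\right) = -18$)
$p{\left(o,q \right)} = - \frac{o}{18}$ ($p{\left(o,q \right)} = \frac{o}{-18} = o \left(- \frac{1}{18}\right) = - \frac{o}{18}$)
$\sqrt{-41659 + p{\left(J{\left(-6 \right)},-1 \right)}} = \sqrt{-41659 - 0} = \sqrt{-41659 + 0} = \sqrt{-41659} = i \sqrt{41659}$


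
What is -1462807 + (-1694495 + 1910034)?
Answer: -1247268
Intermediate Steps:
-1462807 + (-1694495 + 1910034) = -1462807 + 215539 = -1247268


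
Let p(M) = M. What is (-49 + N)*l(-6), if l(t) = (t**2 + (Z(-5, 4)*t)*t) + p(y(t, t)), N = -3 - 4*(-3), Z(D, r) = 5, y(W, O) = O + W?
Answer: -8160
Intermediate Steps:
N = 9 (N = -3 + 12 = 9)
l(t) = 2*t + 6*t**2 (l(t) = (t**2 + (5*t)*t) + (t + t) = (t**2 + 5*t**2) + 2*t = 6*t**2 + 2*t = 2*t + 6*t**2)
(-49 + N)*l(-6) = (-49 + 9)*(2*(-6)*(1 + 3*(-6))) = -80*(-6)*(1 - 18) = -80*(-6)*(-17) = -40*204 = -8160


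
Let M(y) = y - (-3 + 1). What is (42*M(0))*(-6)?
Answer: -504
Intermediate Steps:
M(y) = 2 + y (M(y) = y - 1*(-2) = y + 2 = 2 + y)
(42*M(0))*(-6) = (42*(2 + 0))*(-6) = (42*2)*(-6) = 84*(-6) = -504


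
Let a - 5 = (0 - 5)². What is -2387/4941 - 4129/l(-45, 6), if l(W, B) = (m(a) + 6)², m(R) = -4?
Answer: -20410937/19764 ≈ -1032.7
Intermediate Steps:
a = 30 (a = 5 + (0 - 5)² = 5 + (-5)² = 5 + 25 = 30)
l(W, B) = 4 (l(W, B) = (-4 + 6)² = 2² = 4)
-2387/4941 - 4129/l(-45, 6) = -2387/4941 - 4129/4 = -20410937/19764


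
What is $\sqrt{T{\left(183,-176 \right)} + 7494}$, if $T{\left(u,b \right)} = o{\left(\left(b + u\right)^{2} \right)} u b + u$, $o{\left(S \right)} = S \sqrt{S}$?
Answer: $i \sqrt{11039667} \approx 3322.6 i$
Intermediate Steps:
$o{\left(S \right)} = S^{\frac{3}{2}}$
$T{\left(u,b \right)} = u + b u \left(\left(b + u\right)^{2}\right)^{\frac{3}{2}}$ ($T{\left(u,b \right)} = \left(\left(b + u\right)^{2}\right)^{\frac{3}{2}} u b + u = u \left(\left(b + u\right)^{2}\right)^{\frac{3}{2}} b + u = b u \left(\left(b + u\right)^{2}\right)^{\frac{3}{2}} + u = u + b u \left(\left(b + u\right)^{2}\right)^{\frac{3}{2}}$)
$\sqrt{T{\left(183,-176 \right)} + 7494} = \sqrt{183 \left(1 - 176 \left(\left(-176 + 183\right)^{2}\right)^{\frac{3}{2}}\right) + 7494} = \sqrt{183 \left(1 - 176 \left(7^{2}\right)^{\frac{3}{2}}\right) + 7494} = \sqrt{183 \left(1 - 176 \cdot 49^{\frac{3}{2}}\right) + 7494} = \sqrt{183 \left(1 - 60368\right) + 7494} = \sqrt{183 \left(-60367\right) + 7494} = \sqrt{-11047161 + 7494} = \sqrt{-11039667} = i \sqrt{11039667}$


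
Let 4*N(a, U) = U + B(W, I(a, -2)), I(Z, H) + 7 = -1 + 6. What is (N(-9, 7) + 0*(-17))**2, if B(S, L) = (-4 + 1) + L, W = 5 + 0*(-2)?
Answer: 1/4 ≈ 0.25000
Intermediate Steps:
W = 5 (W = 5 + 0 = 5)
I(Z, H) = -2 (I(Z, H) = -7 + (-1 + 6) = -7 + 5 = -2)
B(S, L) = -3 + L
N(a, U) = -5/4 + U/4 (N(a, U) = (U + (-3 - 2))/4 = (U - 5)/4 = (-5 + U)/4 = -5/4 + U/4)
(N(-9, 7) + 0*(-17))**2 = ((-5/4 + (1/4)*7) + 0*(-17))**2 = ((-5/4 + 7/4) + 0)**2 = (1/2 + 0)**2 = (1/2)**2 = 1/4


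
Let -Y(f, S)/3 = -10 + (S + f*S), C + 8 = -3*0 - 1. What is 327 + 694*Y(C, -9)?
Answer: -128757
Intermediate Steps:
C = -9 (C = -8 + (-3*0 - 1) = -8 + (0 - 1) = -8 - 1 = -9)
Y(f, S) = 30 - 3*S - 3*S*f (Y(f, S) = -3*(-10 + (S + f*S)) = -3*(-10 + (S + S*f)) = -3*(-10 + S + S*f) = 30 - 3*S - 3*S*f)
327 + 694*Y(C, -9) = 327 + 694*(30 - 3*(-9) - 3*(-9)*(-9)) = 327 + 694*(30 + 27 - 243) = 327 + 694*(-186) = 327 - 129084 = -128757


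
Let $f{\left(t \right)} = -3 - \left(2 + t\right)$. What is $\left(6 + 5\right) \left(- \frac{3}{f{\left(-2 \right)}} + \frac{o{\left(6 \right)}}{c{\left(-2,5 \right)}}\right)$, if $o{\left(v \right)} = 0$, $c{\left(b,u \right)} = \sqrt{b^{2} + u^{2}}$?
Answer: $11$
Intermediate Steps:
$f{\left(t \right)} = -5 - t$ ($f{\left(t \right)} = -3 - \left(2 + t\right) = -5 - t$)
$\left(6 + 5\right) \left(- \frac{3}{f{\left(-2 \right)}} + \frac{o{\left(6 \right)}}{c{\left(-2,5 \right)}}\right) = \left(6 + 5\right) \left(- \frac{3}{-5 - -2} + \frac{0}{\sqrt{\left(-2\right)^{2} + 5^{2}}}\right) = 11 \left(- \frac{3}{-5 + 2} + \frac{0}{\sqrt{4 + 25}}\right) = 11 \left(- \frac{3}{-3} + \frac{0}{\sqrt{29}}\right) = 11 \left(\left(-3\right) \left(- \frac{1}{3}\right) + 0 \frac{\sqrt{29}}{29}\right) = 11 \left(1 + 0\right) = 11 \cdot 1 = 11$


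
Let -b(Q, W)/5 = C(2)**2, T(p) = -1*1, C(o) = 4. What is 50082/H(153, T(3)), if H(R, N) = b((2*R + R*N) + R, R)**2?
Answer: 25041/3200 ≈ 7.8253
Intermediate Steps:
T(p) = -1
b(Q, W) = -80 (b(Q, W) = -5*4**2 = -5*16 = -80)
H(R, N) = 6400 (H(R, N) = (-80)**2 = 6400)
50082/H(153, T(3)) = 50082/6400 = 50082*(1/6400) = 25041/3200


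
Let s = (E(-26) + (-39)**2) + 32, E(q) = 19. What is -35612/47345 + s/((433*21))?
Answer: -83131192/143502695 ≈ -0.57930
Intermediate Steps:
s = 1572 (s = (19 + (-39)**2) + 32 = (19 + 1521) + 32 = 1540 + 32 = 1572)
-35612/47345 + s/((433*21)) = -35612/47345 + 1572/((433*21)) = -35612*1/47345 + 1572/9093 = -35612/47345 + 1572*(1/9093) = -35612/47345 + 524/3031 = -83131192/143502695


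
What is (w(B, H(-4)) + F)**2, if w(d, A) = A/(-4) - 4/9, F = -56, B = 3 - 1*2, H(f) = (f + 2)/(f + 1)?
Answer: 1038361/324 ≈ 3204.8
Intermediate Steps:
H(f) = (2 + f)/(1 + f)
B = 1 (B = 3 - 2 = 1)
w(d, A) = -4/9 - A/4 (w(d, A) = A*(-1/4) - 4*1/9 = -A/4 - 4/9 = -4/9 - A/4)
(w(B, H(-4)) + F)**2 = ((-4/9 - (2 - 4)/(4*(1 - 4))) - 56)**2 = ((-4/9 - (-2)/(4*(-3))) - 56)**2 = ((-4/9 - (-1)*(-2)/12) - 56)**2 = ((-4/9 - 1/4*2/3) - 56)**2 = ((-4/9 - 1/6) - 56)**2 = (-11/18 - 56)**2 = (-1019/18)**2 = 1038361/324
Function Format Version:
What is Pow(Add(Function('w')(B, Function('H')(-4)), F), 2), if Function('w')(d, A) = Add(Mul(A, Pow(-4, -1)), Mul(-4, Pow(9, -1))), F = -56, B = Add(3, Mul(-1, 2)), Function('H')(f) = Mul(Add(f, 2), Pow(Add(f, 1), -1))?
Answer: Rational(1038361, 324) ≈ 3204.8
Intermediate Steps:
Function('H')(f) = Mul(Pow(Add(1, f), -1), Add(2, f)) (Function('H')(f) = Mul(Add(2, f), Pow(Add(1, f), -1)) = Mul(Pow(Add(1, f), -1), Add(2, f)))
B = 1 (B = Add(3, -2) = 1)
Function('w')(d, A) = Add(Rational(-4, 9), Mul(Rational(-1, 4), A)) (Function('w')(d, A) = Add(Mul(A, Rational(-1, 4)), Mul(-4, Rational(1, 9))) = Add(Mul(Rational(-1, 4), A), Rational(-4, 9)) = Add(Rational(-4, 9), Mul(Rational(-1, 4), A)))
Pow(Add(Function('w')(B, Function('H')(-4)), F), 2) = Pow(Add(Add(Rational(-4, 9), Mul(Rational(-1, 4), Mul(Pow(Add(1, -4), -1), Add(2, -4)))), -56), 2) = Pow(Add(Add(Rational(-4, 9), Mul(Rational(-1, 4), Mul(Pow(-3, -1), -2))), -56), 2) = Pow(Add(Add(Rational(-4, 9), Mul(Rational(-1, 4), Mul(Rational(-1, 3), -2))), -56), 2) = Pow(Add(Add(Rational(-4, 9), Mul(Rational(-1, 4), Rational(2, 3))), -56), 2) = Pow(Add(Add(Rational(-4, 9), Rational(-1, 6)), -56), 2) = Pow(Add(Rational(-11, 18), -56), 2) = Pow(Rational(-1019, 18), 2) = Rational(1038361, 324)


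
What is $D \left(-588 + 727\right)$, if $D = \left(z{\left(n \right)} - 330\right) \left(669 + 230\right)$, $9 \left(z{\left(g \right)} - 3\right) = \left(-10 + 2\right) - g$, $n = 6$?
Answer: $- \frac{369509677}{9} \approx -4.1057 \cdot 10^{7}$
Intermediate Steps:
$z{\left(g \right)} = \frac{19}{9} - \frac{g}{9}$ ($z{\left(g \right)} = 3 + \frac{\left(-10 + 2\right) - g}{9} = 3 + \frac{-8 - g}{9} = 3 - \left(\frac{8}{9} + \frac{g}{9}\right) = \frac{19}{9} - \frac{g}{9}$)
$D = - \frac{2658343}{9}$ ($D = \left(\left(\frac{19}{9} - \frac{2}{3}\right) - 330\right) \left(669 + 230\right) = \left(\left(\frac{19}{9} - \frac{2}{3}\right) - 330\right) 899 = \left(\frac{13}{9} - 330\right) 899 = \left(- \frac{2957}{9}\right) 899 = - \frac{2658343}{9} \approx -2.9537 \cdot 10^{5}$)
$D \left(-588 + 727\right) = - \frac{2658343 \left(-588 + 727\right)}{9} = \left(- \frac{2658343}{9}\right) 139 = - \frac{369509677}{9}$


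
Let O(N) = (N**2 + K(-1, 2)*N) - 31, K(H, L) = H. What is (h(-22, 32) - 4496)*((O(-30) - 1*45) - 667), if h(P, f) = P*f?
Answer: -972400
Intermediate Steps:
O(N) = -31 + N**2 - N (O(N) = (N**2 - N) - 31 = -31 + N**2 - N)
(h(-22, 32) - 4496)*((O(-30) - 1*45) - 667) = (-22*32 - 4496)*(((-31 + (-30)**2 - 1*(-30)) - 1*45) - 667) = (-704 - 4496)*(((-31 + 900 + 30) - 45) - 667) = -5200*((899 - 45) - 667) = -5200*(854 - 667) = -5200*187 = -972400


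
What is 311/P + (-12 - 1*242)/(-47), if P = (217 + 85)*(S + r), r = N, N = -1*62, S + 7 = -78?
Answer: 11261459/2086518 ≈ 5.3972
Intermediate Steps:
S = -85 (S = -7 - 78 = -85)
N = -62
r = -62
P = -44394 (P = (217 + 85)*(-85 - 62) = 302*(-147) = -44394)
311/P + (-12 - 1*242)/(-47) = 311/(-44394) + (-12 - 1*242)/(-47) = 311*(-1/44394) + (-12 - 242)*(-1/47) = -311/44394 - 254*(-1/47) = -311/44394 + 254/47 = 11261459/2086518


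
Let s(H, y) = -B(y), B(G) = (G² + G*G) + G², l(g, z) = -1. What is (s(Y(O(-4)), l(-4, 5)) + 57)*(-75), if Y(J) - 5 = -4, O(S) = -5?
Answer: -4050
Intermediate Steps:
Y(J) = 1 (Y(J) = 5 - 4 = 1)
B(G) = 3*G² (B(G) = (G² + G²) + G² = 2*G² + G² = 3*G²)
s(H, y) = -3*y²
(s(Y(O(-4)), l(-4, 5)) + 57)*(-75) = (-3*(-1)² + 57)*(-75) = (-3*1 + 57)*(-75) = (-3 + 57)*(-75) = 54*(-75) = -4050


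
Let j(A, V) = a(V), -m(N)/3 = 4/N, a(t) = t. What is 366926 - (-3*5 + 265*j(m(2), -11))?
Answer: 369856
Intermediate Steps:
m(N) = -12/N
j(A, V) = V
366926 - (-3*5 + 265*j(m(2), -11)) = 366926 - (-3*5 + 265*(-11)) = 366926 - (-15 - 2915) = 366926 - 1*(-2930) = 366926 + 2930 = 369856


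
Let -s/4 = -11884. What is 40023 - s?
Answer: -7513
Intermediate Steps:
s = 47536 (s = -4*(-11884) = 47536)
40023 - s = 40023 - 1*47536 = 40023 - 47536 = -7513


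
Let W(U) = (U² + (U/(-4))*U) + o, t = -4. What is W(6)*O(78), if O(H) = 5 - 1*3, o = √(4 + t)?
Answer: 54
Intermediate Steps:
o = 0 (o = √(4 - 4) = √0 = 0)
O(H) = 2 (O(H) = 5 - 3 = 2)
W(U) = 3*U²/4 (W(U) = (U² + (U/(-4))*U) + 0 = (U² + (U*(-¼))*U) + 0 = (U² + (-U/4)*U) + 0 = (U² - U²/4) + 0 = 3*U²/4 + 0 = 3*U²/4)
W(6)*O(78) = ((¾)*6²)*2 = ((¾)*36)*2 = 27*2 = 54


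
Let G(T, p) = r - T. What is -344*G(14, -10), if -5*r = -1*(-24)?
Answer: 32336/5 ≈ 6467.2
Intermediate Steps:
r = -24/5 (r = -(-1)*(-24)/5 = -⅕*24 = -24/5 ≈ -4.8000)
G(T, p) = -24/5 - T
-344*G(14, -10) = -344*(-24/5 - 1*14) = -344*(-24/5 - 14) = -344*(-94/5) = 32336/5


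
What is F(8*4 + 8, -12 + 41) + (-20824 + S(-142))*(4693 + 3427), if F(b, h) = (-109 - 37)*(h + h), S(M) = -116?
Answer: -170041268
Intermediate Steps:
F(b, h) = -292*h
F(8*4 + 8, -12 + 41) + (-20824 + S(-142))*(4693 + 3427) = -292*(-12 + 41) + (-20824 - 116)*(4693 + 3427) = -292*29 - 20940*8120 = -8468 - 170032800 = -170041268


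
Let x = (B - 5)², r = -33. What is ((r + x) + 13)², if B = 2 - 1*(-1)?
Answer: 256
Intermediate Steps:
B = 3 (B = 2 + 1 = 3)
x = 4 (x = (3 - 5)² = (-2)² = 4)
((r + x) + 13)² = ((-33 + 4) + 13)² = (-29 + 13)² = (-16)² = 256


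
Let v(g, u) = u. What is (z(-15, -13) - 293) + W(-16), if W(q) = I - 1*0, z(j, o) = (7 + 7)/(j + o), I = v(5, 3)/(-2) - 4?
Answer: -299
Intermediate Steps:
I = -11/2 (I = 3/(-2) - 4 = 3*(-1/2) - 4 = -3/2 - 4 = -11/2 ≈ -5.5000)
z(j, o) = 14/(j + o)
W(q) = -11/2 (W(q) = -11/2 - 1*0 = -11/2 + 0 = -11/2)
(z(-15, -13) - 293) + W(-16) = (14/(-15 - 13) - 293) - 11/2 = (14/(-28) - 293) - 11/2 = (14*(-1/28) - 293) - 11/2 = (-1/2 - 293) - 11/2 = -587/2 - 11/2 = -299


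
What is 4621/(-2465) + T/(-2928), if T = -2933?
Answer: -6300443/7217520 ≈ -0.87294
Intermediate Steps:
4621/(-2465) + T/(-2928) = 4621/(-2465) - 2933/(-2928) = 4621*(-1/2465) - 2933*(-1/2928) = -4621/2465 + 2933/2928 = -6300443/7217520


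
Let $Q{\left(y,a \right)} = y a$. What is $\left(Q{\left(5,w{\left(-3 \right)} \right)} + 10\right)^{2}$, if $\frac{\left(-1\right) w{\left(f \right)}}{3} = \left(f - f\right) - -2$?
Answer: $400$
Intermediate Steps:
$w{\left(f \right)} = -6$ ($w{\left(f \right)} = - 3 \left(\left(f - f\right) - -2\right) = - 3 \left(0 + 2\right) = \left(-3\right) 2 = -6$)
$Q{\left(y,a \right)} = a y$
$\left(Q{\left(5,w{\left(-3 \right)} \right)} + 10\right)^{2} = \left(\left(-6\right) 5 + 10\right)^{2} = \left(-30 + 10\right)^{2} = \left(-20\right)^{2} = 400$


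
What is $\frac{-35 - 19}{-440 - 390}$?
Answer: $\frac{27}{415} \approx 0.06506$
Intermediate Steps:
$\frac{-35 - 19}{-440 - 390} = - \frac{54}{-830} = \left(-54\right) \left(- \frac{1}{830}\right) = \frac{27}{415}$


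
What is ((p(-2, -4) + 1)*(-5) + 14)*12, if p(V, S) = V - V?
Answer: 108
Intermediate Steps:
p(V, S) = 0
((p(-2, -4) + 1)*(-5) + 14)*12 = ((0 + 1)*(-5) + 14)*12 = (1*(-5) + 14)*12 = (-5 + 14)*12 = 9*12 = 108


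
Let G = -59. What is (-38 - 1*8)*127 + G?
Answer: -5901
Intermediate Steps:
(-38 - 1*8)*127 + G = (-38 - 1*8)*127 - 59 = (-38 - 8)*127 - 59 = -46*127 - 59 = -5842 - 59 = -5901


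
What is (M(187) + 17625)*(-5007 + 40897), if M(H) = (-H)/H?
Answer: 632525360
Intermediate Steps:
M(H) = -1
(M(187) + 17625)*(-5007 + 40897) = (-1 + 17625)*(-5007 + 40897) = 17624*35890 = 632525360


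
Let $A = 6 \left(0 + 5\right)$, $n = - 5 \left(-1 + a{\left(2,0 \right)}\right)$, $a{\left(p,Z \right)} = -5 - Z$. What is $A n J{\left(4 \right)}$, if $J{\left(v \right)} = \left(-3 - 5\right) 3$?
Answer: $-21600$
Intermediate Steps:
$n = 30$ ($n = - 5 \left(-1 - 5\right) = \left(-5\right) \left(-6\right) = 30$)
$J{\left(v \right)} = -24$ ($J{\left(v \right)} = \left(-8\right) 3 = -24$)
$A = 30$ ($A = 6 \cdot 5 = 30$)
$A n J{\left(4 \right)} = 30 \cdot 30 \left(-24\right) = 900 \left(-24\right) = -21600$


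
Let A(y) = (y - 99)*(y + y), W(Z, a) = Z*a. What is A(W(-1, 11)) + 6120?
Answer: 8540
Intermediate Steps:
A(y) = 2*y*(-99 + y) (A(y) = (-99 + y)*(2*y) = 2*y*(-99 + y))
A(W(-1, 11)) + 6120 = 2*(-1*11)*(-99 - 1*11) + 6120 = 2*(-11)*(-99 - 11) + 6120 = 2*(-11)*(-110) + 6120 = 2420 + 6120 = 8540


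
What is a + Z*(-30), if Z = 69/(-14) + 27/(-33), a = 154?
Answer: 25133/77 ≈ 326.40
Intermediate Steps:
Z = -885/154 (Z = 69*(-1/14) + 27*(-1/33) = -69/14 - 9/11 = -885/154 ≈ -5.7467)
a + Z*(-30) = 154 - 885/154*(-30) = 154 + 13275/77 = 25133/77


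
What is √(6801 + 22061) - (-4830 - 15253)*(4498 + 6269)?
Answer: 216233661 + √28862 ≈ 2.1623e+8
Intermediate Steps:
√(6801 + 22061) - (-4830 - 15253)*(4498 + 6269) = √28862 - (-20083)*10767 = √28862 - 1*(-216233661) = √28862 + 216233661 = 216233661 + √28862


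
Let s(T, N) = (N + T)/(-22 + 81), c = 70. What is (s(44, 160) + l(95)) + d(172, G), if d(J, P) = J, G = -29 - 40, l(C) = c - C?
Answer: 8877/59 ≈ 150.46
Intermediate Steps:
l(C) = 70 - C
G = -69
s(T, N) = N/59 + T/59 (s(T, N) = (N + T)/59 = (N + T)*(1/59) = N/59 + T/59)
(s(44, 160) + l(95)) + d(172, G) = (((1/59)*160 + (1/59)*44) + (70 - 1*95)) + 172 = ((160/59 + 44/59) + (70 - 95)) + 172 = (204/59 - 25) + 172 = -1271/59 + 172 = 8877/59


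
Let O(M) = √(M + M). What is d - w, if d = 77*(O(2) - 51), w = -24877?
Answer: 21104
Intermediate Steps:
O(M) = √2*√M (O(M) = √(2*M) = √2*√M)
d = -3773 (d = 77*(√2*√2 - 51) = 77*(2 - 51) = 77*(-49) = -3773)
d - w = -3773 - 1*(-24877) = -3773 + 24877 = 21104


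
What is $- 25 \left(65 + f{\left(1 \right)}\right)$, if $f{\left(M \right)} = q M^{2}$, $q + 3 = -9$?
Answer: $-1325$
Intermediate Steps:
$q = -12$ ($q = -3 - 9 = -12$)
$f{\left(M \right)} = - 12 M^{2}$
$- 25 \left(65 + f{\left(1 \right)}\right) = - 25 \left(65 - 12 \cdot 1^{2}\right) = - 25 \left(65 - 12\right) = \left(-25\right) 53 = -1325$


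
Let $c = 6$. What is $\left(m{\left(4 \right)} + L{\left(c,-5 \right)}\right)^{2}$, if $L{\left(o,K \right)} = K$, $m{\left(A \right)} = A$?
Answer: $1$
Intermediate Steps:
$\left(m{\left(4 \right)} + L{\left(c,-5 \right)}\right)^{2} = \left(4 - 5\right)^{2} = \left(-1\right)^{2} = 1$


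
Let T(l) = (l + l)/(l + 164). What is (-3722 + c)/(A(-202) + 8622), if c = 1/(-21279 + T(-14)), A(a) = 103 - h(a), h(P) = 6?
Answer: -5940085033/13914992141 ≈ -0.42688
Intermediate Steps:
T(l) = 2*l/(164 + l) (T(l) = (2*l)/(164 + l) = 2*l/(164 + l))
A(a) = 97 (A(a) = 103 - 1*6 = 103 - 6 = 97)
c = -75/1595939 (c = 1/(-21279 + 2*(-14)/(164 - 14)) = 1/(-21279 + 2*(-14)/150) = 1/(-21279 + 2*(-14)*(1/150)) = 1/(-21279 - 14/75) = 1/(-1595939/75) = -75/1595939 ≈ -4.6994e-5)
(-3722 + c)/(A(-202) + 8622) = (-3722 - 75/1595939)/(97 + 8622) = -5940085033/1595939/8719 = -5940085033/1595939*1/8719 = -5940085033/13914992141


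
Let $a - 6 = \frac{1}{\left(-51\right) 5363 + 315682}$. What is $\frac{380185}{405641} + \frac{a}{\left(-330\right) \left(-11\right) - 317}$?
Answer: $\frac{53216719708560}{56670439764977} \approx 0.93906$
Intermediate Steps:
$a = \frac{253015}{42169}$ ($a = 6 + \frac{1}{\left(-51\right) 5363 + 315682} = 6 + \frac{1}{-273513 + 315682} = 6 + \frac{1}{42169} = \frac{253015}{42169} \approx 6.0$)
$\frac{380185}{405641} + \frac{a}{\left(-330\right) \left(-11\right) - 317} = \frac{380185}{405641} + \frac{253015}{42169 \left(\left(-330\right) \left(-11\right) - 317\right)} = 380185 \cdot \frac{1}{405641} + \frac{253015}{42169 \left(3630 - 317\right)} = \frac{380185}{405641} + \frac{253015}{42169 \cdot 3313} = \frac{380185}{405641} + \frac{253015}{42169} \cdot \frac{1}{3313} = \frac{380185}{405641} + \frac{253015}{139705897} = \frac{53216719708560}{56670439764977}$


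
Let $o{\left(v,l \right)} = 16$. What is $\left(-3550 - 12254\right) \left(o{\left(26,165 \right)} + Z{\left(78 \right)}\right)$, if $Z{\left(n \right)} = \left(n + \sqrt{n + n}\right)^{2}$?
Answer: $-98869824 - 4930848 \sqrt{39} \approx -1.2966 \cdot 10^{8}$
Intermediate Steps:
$Z{\left(n \right)} = \left(n + \sqrt{2} \sqrt{n}\right)^{2}$ ($Z{\left(n \right)} = \left(n + \sqrt{2 n}\right)^{2} = \left(n + \sqrt{2} \sqrt{n}\right)^{2}$)
$\left(-3550 - 12254\right) \left(o{\left(26,165 \right)} + Z{\left(78 \right)}\right) = \left(-3550 - 12254\right) \left(16 + \left(78 + \sqrt{2} \sqrt{78}\right)^{2}\right) = - 15804 \left(16 + \left(78 + 2 \sqrt{39}\right)^{2}\right) = -252864 - 15804 \left(78 + 2 \sqrt{39}\right)^{2}$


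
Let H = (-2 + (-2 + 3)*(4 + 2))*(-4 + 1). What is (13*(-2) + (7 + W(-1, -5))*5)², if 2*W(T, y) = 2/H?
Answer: 10609/144 ≈ 73.674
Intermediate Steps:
H = -12 (H = (-2 + 1*6)*(-3) = (-2 + 6)*(-3) = 4*(-3) = -12)
W(T, y) = -1/12 (W(T, y) = (2/(-12))/2 = (2*(-1/12))/2 = (½)*(-⅙) = -1/12)
(13*(-2) + (7 + W(-1, -5))*5)² = (13*(-2) + (7 - 1/12)*5)² = (-26 + (83/12)*5)² = (-26 + 415/12)² = (103/12)² = 10609/144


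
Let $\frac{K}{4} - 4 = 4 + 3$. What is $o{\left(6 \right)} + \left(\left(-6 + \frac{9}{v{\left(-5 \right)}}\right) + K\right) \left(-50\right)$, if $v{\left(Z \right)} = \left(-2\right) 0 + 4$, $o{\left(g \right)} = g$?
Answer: $- \frac{4013}{2} \approx -2006.5$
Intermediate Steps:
$v{\left(Z \right)} = 4$ ($v{\left(Z \right)} = 0 + 4 = 4$)
$K = 44$ ($K = 16 + 4 \left(4 + 3\right) = 16 + 4 \cdot 7 = 16 + 28 = 44$)
$o{\left(6 \right)} + \left(\left(-6 + \frac{9}{v{\left(-5 \right)}}\right) + K\right) \left(-50\right) = 6 + \left(\left(-6 + \frac{9}{4}\right) + 44\right) \left(-50\right) = 6 + \left(- \frac{15}{4} + 44\right) \left(-50\right) = 6 + \frac{161}{4} \left(-50\right) = 6 - \frac{4025}{2} = - \frac{4013}{2}$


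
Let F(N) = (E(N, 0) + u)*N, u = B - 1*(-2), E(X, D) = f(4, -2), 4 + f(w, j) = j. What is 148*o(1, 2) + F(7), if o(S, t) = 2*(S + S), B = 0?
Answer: 564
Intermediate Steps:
f(w, j) = -4 + j
E(X, D) = -6 (E(X, D) = -4 - 2 = -6)
u = 2 (u = 0 - 1*(-2) = 0 + 2 = 2)
o(S, t) = 4*S (o(S, t) = 2*(2*S) = 4*S)
F(N) = -4*N (F(N) = (-6 + 2)*N = -4*N)
148*o(1, 2) + F(7) = 148*(4*1) - 4*7 = 148*4 - 28 = 592 - 28 = 564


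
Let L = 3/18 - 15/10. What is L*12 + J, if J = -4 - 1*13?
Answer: -33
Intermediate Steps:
L = -4/3 (L = 3*(1/18) - 15*1/10 = 1/6 - 3/2 = -4/3 ≈ -1.3333)
J = -17 (J = -4 - 13 = -17)
L*12 + J = -4/3*12 - 17 = -16 - 17 = -33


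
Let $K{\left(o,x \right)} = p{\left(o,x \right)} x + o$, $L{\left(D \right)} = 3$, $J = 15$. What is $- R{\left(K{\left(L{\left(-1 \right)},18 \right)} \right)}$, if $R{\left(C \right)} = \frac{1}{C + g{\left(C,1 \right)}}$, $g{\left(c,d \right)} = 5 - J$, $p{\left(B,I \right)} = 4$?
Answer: $- \frac{1}{65} \approx -0.015385$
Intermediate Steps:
$g{\left(c,d \right)} = -10$ ($g{\left(c,d \right)} = 5 - 15 = -10$)
$K{\left(o,x \right)} = o + 4 x$ ($K{\left(o,x \right)} = 4 x + o = o + 4 x$)
$R{\left(C \right)} = \frac{1}{-10 + C}$ ($R{\left(C \right)} = \frac{1}{C - 10} = \frac{1}{-10 + C}$)
$- R{\left(K{\left(L{\left(-1 \right)},18 \right)} \right)} = - \frac{1}{-10 + \left(3 + 4 \cdot 18\right)} = - \frac{1}{-10 + \left(3 + 72\right)} = - \frac{1}{-10 + 75} = - \frac{1}{65}$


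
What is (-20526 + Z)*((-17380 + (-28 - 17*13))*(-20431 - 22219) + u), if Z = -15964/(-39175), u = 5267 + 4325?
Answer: -604584433810014012/39175 ≈ -1.5433e+13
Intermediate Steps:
u = 9592
Z = 15964/39175 (Z = -15964*(-1/39175) = 15964/39175 ≈ 0.40750)
(-20526 + Z)*((-17380 + (-28 - 17*13))*(-20431 - 22219) + u) = (-20526 + 15964/39175)*((-17380 + (-28 - 17*13))*(-20431 - 22219) + 9592) = -804090086*((-17380 + (-28 - 221))*(-42650) + 9592)/39175 = -804090086*((-17380 - 249)*(-42650) + 9592)/39175 = -804090086*(-17629*(-42650) + 9592)/39175 = -804090086*(751876850 + 9592)/39175 = -804090086/39175*751886442 = -604584433810014012/39175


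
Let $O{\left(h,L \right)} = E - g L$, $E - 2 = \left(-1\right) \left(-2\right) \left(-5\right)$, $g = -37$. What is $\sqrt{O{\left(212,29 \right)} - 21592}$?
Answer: $i \sqrt{20527} \approx 143.27 i$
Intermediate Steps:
$E = -8$ ($E = 2 + \left(-1\right) \left(-2\right) \left(-5\right) = 2 + 2 \left(-5\right) = 2 - 10 = -8$)
$O{\left(h,L \right)} = -8 + 37 L$ ($O{\left(h,L \right)} = -8 - - 37 L = -8 + 37 L$)
$\sqrt{O{\left(212,29 \right)} - 21592} = \sqrt{\left(-8 + 37 \cdot 29\right) - 21592} = \sqrt{\left(-8 + 1073\right) - 21592} = \sqrt{1065 - 21592} = \sqrt{-20527} = i \sqrt{20527}$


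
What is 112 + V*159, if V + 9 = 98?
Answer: 14263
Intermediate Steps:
V = 89 (V = -9 + 98 = 89)
112 + V*159 = 112 + 89*159 = 112 + 14151 = 14263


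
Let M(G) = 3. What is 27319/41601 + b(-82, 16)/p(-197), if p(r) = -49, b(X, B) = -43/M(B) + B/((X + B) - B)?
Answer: 1625800/1705641 ≈ 0.95319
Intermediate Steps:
b(X, B) = -43/3 + B/X (b(X, B) = -43/3 + B/((X + B) - B) = -43*⅓ + B/((B + X) - B) = -43/3 + B/X)
27319/41601 + b(-82, 16)/p(-197) = 27319/41601 + (-43/3 + 16/(-82))/(-49) = 27319*(1/41601) + (-43/3 + 16*(-1/82))*(-1/49) = 27319/41601 + (-43/3 - 8/41)*(-1/49) = 27319/41601 - 1787/123*(-1/49) = 27319/41601 + 1787/6027 = 1625800/1705641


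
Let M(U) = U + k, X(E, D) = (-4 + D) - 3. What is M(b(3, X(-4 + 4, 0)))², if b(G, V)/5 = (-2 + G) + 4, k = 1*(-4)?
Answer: 441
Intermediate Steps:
X(E, D) = -7 + D
k = -4
b(G, V) = 10 + 5*G (b(G, V) = 5*((-2 + G) + 4) = 5*(2 + G) = 10 + 5*G)
M(U) = -4 + U (M(U) = U - 4 = -4 + U)
M(b(3, X(-4 + 4, 0)))² = (-4 + (10 + 5*3))² = (-4 + (10 + 15))² = (-4 + 25)² = 21² = 441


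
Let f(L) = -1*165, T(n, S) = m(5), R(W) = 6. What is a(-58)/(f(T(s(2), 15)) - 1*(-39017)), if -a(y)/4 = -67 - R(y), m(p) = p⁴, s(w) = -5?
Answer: 73/9713 ≈ 0.0075157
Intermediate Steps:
T(n, S) = 625 (T(n, S) = 5⁴ = 625)
f(L) = -165
a(y) = 292 (a(y) = -4*(-67 - 1*6) = -4*(-67 - 6) = -4*(-73) = 292)
a(-58)/(f(T(s(2), 15)) - 1*(-39017)) = 292/(-165 - 1*(-39017)) = 292/(-165 + 39017) = 292/38852 = 292*(1/38852) = 73/9713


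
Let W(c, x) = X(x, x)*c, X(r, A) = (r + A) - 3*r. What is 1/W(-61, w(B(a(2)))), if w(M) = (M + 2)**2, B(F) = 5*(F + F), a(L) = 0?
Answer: 1/244 ≈ 0.0040984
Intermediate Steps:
B(F) = 10*F (B(F) = 5*(2*F) = 10*F)
X(r, A) = A - 2*r (X(r, A) = (A + r) - 3*r = A - 2*r)
w(M) = (2 + M)**2
W(c, x) = -c*x (W(c, x) = (x - 2*x)*c = (-x)*c = -c*x)
1/W(-61, w(B(a(2)))) = 1/(-1*(-61)*(2 + 10*0)**2) = 1/(-1*(-61)*(2 + 0)**2) = 1/(-1*(-61)*2**2) = 1/(-1*(-61)*4) = 1/244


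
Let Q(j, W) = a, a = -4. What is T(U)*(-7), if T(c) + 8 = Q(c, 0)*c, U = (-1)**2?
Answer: 84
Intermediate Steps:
Q(j, W) = -4
U = 1
T(c) = -8 - 4*c
T(U)*(-7) = (-8 - 4*1)*(-7) = (-8 - 4)*(-7) = -12*(-7) = 84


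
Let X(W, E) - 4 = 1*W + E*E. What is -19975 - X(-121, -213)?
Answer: -65227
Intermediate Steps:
X(W, E) = 4 + W + E² (X(W, E) = 4 + (1*W + E*E) = 4 + (W + E²) = 4 + W + E²)
-19975 - X(-121, -213) = -19975 - (4 - 121 + (-213)²) = -19975 - (4 - 121 + 45369) = -19975 - 1*45252 = -19975 - 45252 = -65227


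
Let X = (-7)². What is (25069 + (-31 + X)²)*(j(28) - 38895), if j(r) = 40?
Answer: -986645015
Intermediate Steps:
X = 49
(25069 + (-31 + X)²)*(j(28) - 38895) = (25069 + (-31 + 49)²)*(40 - 38895) = (25069 + 18²)*(-38855) = (25069 + 324)*(-38855) = 25393*(-38855) = -986645015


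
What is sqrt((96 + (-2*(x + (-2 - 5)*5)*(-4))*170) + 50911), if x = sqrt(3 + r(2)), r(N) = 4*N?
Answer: sqrt(3407 + 1360*sqrt(11)) ≈ 88.981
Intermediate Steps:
x = sqrt(11) (x = sqrt(3 + 4*2) = sqrt(3 + 8) = sqrt(11) ≈ 3.3166)
sqrt((96 + (-2*(x + (-2 - 5)*5)*(-4))*170) + 50911) = sqrt((96 + (-2*(sqrt(11) + (-2 - 5)*5)*(-4))*170) + 50911) = sqrt((96 + (-2*(sqrt(11) - 7*5)*(-4))*170) + 50911) = sqrt((96 + (-2*(sqrt(11) - 35)*(-4))*170) + 50911) = sqrt((96 + (-2*(-35 + sqrt(11))*(-4))*170) + 50911) = sqrt((96 + ((70 - 2*sqrt(11))*(-4))*170) + 50911) = sqrt((96 + (-280 + 8*sqrt(11))*170) + 50911) = sqrt((96 + (-47600 + 1360*sqrt(11))) + 50911) = sqrt((-47504 + 1360*sqrt(11)) + 50911) = sqrt(3407 + 1360*sqrt(11))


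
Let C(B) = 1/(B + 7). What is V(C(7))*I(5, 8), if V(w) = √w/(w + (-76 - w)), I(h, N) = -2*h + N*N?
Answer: -27*√14/532 ≈ -0.18990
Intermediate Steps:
C(B) = 1/(7 + B)
I(h, N) = N² - 2*h (I(h, N) = -2*h + N² = N² - 2*h)
V(w) = -√w/76 (V(w) = √w/(-76) = -√w/76)
V(C(7))*I(5, 8) = (-1/(76*√(7 + 7)))*(8² - 2*5) = (-√14/14/76)*(64 - 10) = -√14/1064*54 = -27*√14/532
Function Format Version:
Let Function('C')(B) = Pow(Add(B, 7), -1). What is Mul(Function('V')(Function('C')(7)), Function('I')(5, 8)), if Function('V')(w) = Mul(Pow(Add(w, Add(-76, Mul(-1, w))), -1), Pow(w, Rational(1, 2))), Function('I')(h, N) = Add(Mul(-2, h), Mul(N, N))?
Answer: Mul(Rational(-27, 532), Pow(14, Rational(1, 2))) ≈ -0.18990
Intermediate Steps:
Function('C')(B) = Pow(Add(7, B), -1)
Function('I')(h, N) = Add(Pow(N, 2), Mul(-2, h)) (Function('I')(h, N) = Add(Mul(-2, h), Pow(N, 2)) = Add(Pow(N, 2), Mul(-2, h)))
Function('V')(w) = Mul(Rational(-1, 76), Pow(w, Rational(1, 2))) (Function('V')(w) = Mul(Pow(-76, -1), Pow(w, Rational(1, 2))) = Mul(Rational(-1, 76), Pow(w, Rational(1, 2))))
Mul(Function('V')(Function('C')(7)), Function('I')(5, 8)) = Mul(Mul(Rational(-1, 76), Pow(Pow(Add(7, 7), -1), Rational(1, 2))), Add(Pow(8, 2), Mul(-2, 5))) = Mul(Mul(Rational(-1, 76), Pow(Pow(14, -1), Rational(1, 2))), Add(64, -10)) = Mul(Mul(Rational(-1, 76), Pow(Rational(1, 14), Rational(1, 2))), 54) = Mul(Mul(Rational(-1, 76), Mul(Rational(1, 14), Pow(14, Rational(1, 2)))), 54) = Mul(Mul(Rational(-1, 1064), Pow(14, Rational(1, 2))), 54) = Mul(Rational(-27, 532), Pow(14, Rational(1, 2)))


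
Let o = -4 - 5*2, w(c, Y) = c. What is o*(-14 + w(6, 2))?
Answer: 112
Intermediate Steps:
o = -14 (o = -4 - 10 = -14)
o*(-14 + w(6, 2)) = -14*(-14 + 6) = -14*(-8) = 112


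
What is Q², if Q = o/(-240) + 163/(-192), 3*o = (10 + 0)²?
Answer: 323761/331776 ≈ 0.97584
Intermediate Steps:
o = 100/3 (o = (10 + 0)²/3 = (⅓)*10² = (⅓)*100 = 100/3 ≈ 33.333)
Q = -569/576 (Q = (100/3)/(-240) + 163/(-192) = (100/3)*(-1/240) + 163*(-1/192) = -5/36 - 163/192 = -569/576 ≈ -0.98785)
Q² = (-569/576)² = 323761/331776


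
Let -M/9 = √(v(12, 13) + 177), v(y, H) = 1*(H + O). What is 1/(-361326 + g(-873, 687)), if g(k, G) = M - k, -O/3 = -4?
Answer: -120151/43308782949 + √202/14436260983 ≈ -2.7733e-6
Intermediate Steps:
O = 12 (O = -3*(-4) = 12)
v(y, H) = 12 + H (v(y, H) = 1*(H + 12) = 1*(12 + H) = 12 + H)
M = -9*√202 (M = -9*√((12 + 13) + 177) = -9*√(25 + 177) = -9*√202 ≈ -127.91)
g(k, G) = -k - 9*√202 (g(k, G) = -9*√202 - k = -k - 9*√202)
1/(-361326 + g(-873, 687)) = 1/(-361326 + (-1*(-873) - 9*√202)) = 1/(-361326 + (873 - 9*√202)) = 1/(-360453 - 9*√202)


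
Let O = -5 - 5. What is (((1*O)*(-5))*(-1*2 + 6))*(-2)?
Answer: -400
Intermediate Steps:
O = -10
(((1*O)*(-5))*(-1*2 + 6))*(-2) = (((1*(-10))*(-5))*(-1*2 + 6))*(-2) = ((-10*(-5))*(-2 + 6))*(-2) = (50*4)*(-2) = 200*(-2) = -400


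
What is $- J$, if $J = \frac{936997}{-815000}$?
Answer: $\frac{936997}{815000} \approx 1.1497$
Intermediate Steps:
$J = - \frac{936997}{815000}$ ($J = 936997 \left(- \frac{1}{815000}\right) = - \frac{936997}{815000} \approx -1.1497$)
$- J = \left(-1\right) \left(- \frac{936997}{815000}\right) = \frac{936997}{815000}$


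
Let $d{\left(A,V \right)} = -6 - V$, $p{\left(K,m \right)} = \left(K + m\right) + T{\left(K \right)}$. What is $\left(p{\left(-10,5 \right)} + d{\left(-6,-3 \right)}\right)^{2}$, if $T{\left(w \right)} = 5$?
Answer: $9$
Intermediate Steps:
$p{\left(K,m \right)} = 5 + K + m$ ($p{\left(K,m \right)} = \left(K + m\right) + 5 = 5 + K + m$)
$\left(p{\left(-10,5 \right)} + d{\left(-6,-3 \right)}\right)^{2} = \left(\left(5 - 10 + 5\right) - 3\right)^{2} = \left(0 + \left(-6 + 3\right)\right)^{2} = \left(0 - 3\right)^{2} = \left(-3\right)^{2} = 9$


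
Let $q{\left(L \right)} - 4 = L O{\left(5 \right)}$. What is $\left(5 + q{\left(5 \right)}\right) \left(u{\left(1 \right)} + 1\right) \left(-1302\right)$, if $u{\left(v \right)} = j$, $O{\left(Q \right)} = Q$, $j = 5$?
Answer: $-265608$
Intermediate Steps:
$u{\left(v \right)} = 5$
$q{\left(L \right)} = 4 + 5 L$ ($q{\left(L \right)} = 4 + L 5 = 4 + 5 L$)
$\left(5 + q{\left(5 \right)}\right) \left(u{\left(1 \right)} + 1\right) \left(-1302\right) = \left(5 + \left(4 + 5 \cdot 5\right)\right) \left(5 + 1\right) \left(-1302\right) = \left(5 + \left(4 + 25\right)\right) 6 \left(-1302\right) = \left(5 + 29\right) 6 \left(-1302\right) = 34 \cdot 6 \left(-1302\right) = 204 \left(-1302\right) = -265608$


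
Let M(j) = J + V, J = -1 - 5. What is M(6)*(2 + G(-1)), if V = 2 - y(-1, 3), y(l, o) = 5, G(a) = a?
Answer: -9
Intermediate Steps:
J = -6
V = -3 (V = 2 - 1*5 = 2 - 5 = -3)
M(j) = -9 (M(j) = -6 - 3 = -9)
M(6)*(2 + G(-1)) = -9*(2 - 1) = -9*1 = -9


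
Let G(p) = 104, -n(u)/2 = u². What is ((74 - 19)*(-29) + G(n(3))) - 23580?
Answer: -25071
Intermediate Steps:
n(u) = -2*u²
((74 - 19)*(-29) + G(n(3))) - 23580 = ((74 - 19)*(-29) + 104) - 23580 = (55*(-29) + 104) - 23580 = (-1595 + 104) - 23580 = -1491 - 23580 = -25071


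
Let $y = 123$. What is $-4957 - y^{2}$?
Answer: $-20086$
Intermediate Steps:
$-4957 - y^{2} = -4957 - 123^{2} = -4957 - 15129 = -20086$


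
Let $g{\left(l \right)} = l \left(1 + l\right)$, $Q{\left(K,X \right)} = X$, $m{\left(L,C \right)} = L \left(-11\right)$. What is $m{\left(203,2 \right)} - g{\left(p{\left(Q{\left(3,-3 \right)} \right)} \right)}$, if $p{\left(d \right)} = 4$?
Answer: $-2253$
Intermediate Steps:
$m{\left(L,C \right)} = - 11 L$
$m{\left(203,2 \right)} - g{\left(p{\left(Q{\left(3,-3 \right)} \right)} \right)} = \left(-11\right) 203 - 4 \left(1 + 4\right) = -2233 - 4 \cdot 5 = -2233 - 20 = -2253$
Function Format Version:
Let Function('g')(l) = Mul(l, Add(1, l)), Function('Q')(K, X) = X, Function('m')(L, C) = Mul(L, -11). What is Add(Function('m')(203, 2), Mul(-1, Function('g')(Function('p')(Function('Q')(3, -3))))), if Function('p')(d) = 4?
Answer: -2253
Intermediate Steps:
Function('m')(L, C) = Mul(-11, L)
Add(Function('m')(203, 2), Mul(-1, Function('g')(Function('p')(Function('Q')(3, -3))))) = Add(Mul(-11, 203), Mul(-1, Mul(4, Add(1, 4)))) = Add(-2233, Mul(-1, Mul(4, 5))) = Add(-2233, Mul(-1, 20)) = Add(-2233, -20) = -2253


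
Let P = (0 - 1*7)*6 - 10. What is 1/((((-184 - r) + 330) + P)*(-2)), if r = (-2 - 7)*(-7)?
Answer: -1/62 ≈ -0.016129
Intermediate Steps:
P = -52 (P = (0 - 7)*6 - 10 = -7*6 - 10 = -42 - 10 = -52)
r = 63 (r = -9*(-7) = 63)
1/((((-184 - r) + 330) + P)*(-2)) = 1/((((-184 - 1*63) + 330) - 52)*(-2)) = 1/((((-184 - 63) + 330) - 52)*(-2)) = 1/(((-247 + 330) - 52)*(-2)) = 1/((83 - 52)*(-2)) = 1/(31*(-2)) = 1/(-62) = -1/62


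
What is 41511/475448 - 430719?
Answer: -204784445601/475448 ≈ -4.3072e+5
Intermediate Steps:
41511/475448 - 430719 = -204784445601/475448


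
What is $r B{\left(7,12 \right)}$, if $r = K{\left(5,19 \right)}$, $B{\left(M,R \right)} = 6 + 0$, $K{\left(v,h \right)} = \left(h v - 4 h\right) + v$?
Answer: $144$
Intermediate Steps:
$K{\left(v,h \right)} = v - 4 h + h v$ ($K{\left(v,h \right)} = \left(- 4 h + h v\right) + v = v - 4 h + h v$)
$B{\left(M,R \right)} = 6$
$r = 24$ ($r = 5 - 76 + 19 \cdot 5 = 5 - 76 + 95 = 24$)
$r B{\left(7,12 \right)} = 24 \cdot 6 = 144$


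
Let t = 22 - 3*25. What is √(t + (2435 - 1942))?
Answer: 2*√110 ≈ 20.976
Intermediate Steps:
t = -53 (t = 22 - 75 = -53)
√(t + (2435 - 1942)) = √(-53 + (2435 - 1942)) = √(-53 + 493) = √440 = 2*√110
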